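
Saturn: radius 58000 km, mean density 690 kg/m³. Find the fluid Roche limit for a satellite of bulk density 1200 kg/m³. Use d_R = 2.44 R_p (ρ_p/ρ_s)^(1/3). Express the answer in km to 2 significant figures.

1.2 × 10⁵ km

d_R = 2.44 × 58000 km × (690/1200)^(1/3)
    = 1.2 × 10⁵ km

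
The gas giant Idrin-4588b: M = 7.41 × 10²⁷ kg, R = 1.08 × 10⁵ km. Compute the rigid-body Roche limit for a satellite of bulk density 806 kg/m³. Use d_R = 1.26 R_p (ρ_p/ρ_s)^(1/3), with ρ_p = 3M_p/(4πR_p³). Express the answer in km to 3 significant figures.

ρ_p = 3M_p/(4πR_p³) = 3 × (7.41 × 10²⁷) / (4π × (1.08 × 10⁸ m)³) = 1400 kg/m³
d_R = 1.26 × 1.08 × 10⁵ km × (1400/806)^(1/3)
    = 1.64 × 10⁵ km

1.64 × 10⁵ km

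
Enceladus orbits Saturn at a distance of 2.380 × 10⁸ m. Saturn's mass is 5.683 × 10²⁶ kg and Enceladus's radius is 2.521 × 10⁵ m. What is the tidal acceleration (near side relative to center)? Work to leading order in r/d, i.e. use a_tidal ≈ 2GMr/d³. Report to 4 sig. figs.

1.419 × 10⁻³ m/s²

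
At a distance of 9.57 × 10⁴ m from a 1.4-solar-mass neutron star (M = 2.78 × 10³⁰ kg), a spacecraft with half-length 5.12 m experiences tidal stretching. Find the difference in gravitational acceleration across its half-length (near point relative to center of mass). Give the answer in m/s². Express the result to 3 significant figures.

a_tidal = 2GMr/d³
        = 2 × (6.674 × 10⁻¹¹) × (2.78 × 10³⁰) × (5.12) / (9.57 × 10⁴)³
        = 2.17 × 10⁶ m/s²

2.17 × 10⁶ m/s²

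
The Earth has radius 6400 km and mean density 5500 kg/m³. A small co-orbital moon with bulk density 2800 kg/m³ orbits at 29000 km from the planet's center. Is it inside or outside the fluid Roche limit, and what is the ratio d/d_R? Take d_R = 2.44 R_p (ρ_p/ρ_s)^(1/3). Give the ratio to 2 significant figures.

d_R = 2.44 × (6400 km) × (5500/2800)^(1/3) = 19560 km
d/d_R = (29000) / (19560) = 1.5
Since d/d_R > 1, the body is outside the Roche limit.

outside; d/d_R ≈ 1.5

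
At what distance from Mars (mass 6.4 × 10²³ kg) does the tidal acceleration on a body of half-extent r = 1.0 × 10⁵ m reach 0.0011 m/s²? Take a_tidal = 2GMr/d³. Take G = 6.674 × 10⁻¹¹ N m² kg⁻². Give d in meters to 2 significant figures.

2.0 × 10⁷ m

2GMr/d³ = a_tidal  ⇒  d = (2GMr / a_tidal)^(1/3)
d = (2 × 6.674×10⁻¹¹ × (6.4 × 10²³) × (1.0 × 10⁵) / (0.0011))^(1/3)
  = 2.0 × 10⁷ m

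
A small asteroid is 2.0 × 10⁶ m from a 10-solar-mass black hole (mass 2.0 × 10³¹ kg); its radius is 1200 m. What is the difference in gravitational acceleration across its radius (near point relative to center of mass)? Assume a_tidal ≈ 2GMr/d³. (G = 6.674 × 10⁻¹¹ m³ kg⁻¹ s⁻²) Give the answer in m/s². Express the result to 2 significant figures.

4.0 × 10⁵ m/s²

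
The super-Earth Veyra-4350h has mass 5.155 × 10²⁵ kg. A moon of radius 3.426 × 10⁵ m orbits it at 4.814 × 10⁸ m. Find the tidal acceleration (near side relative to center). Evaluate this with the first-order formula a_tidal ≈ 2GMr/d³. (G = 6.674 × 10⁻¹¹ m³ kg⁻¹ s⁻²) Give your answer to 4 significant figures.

2.113 × 10⁻⁵ m/s²

Differencing GM/(d−r)² and GM/d² to first order in r/d gives 2GMr/d³.
Δa = 2GMr/d³
   = 2 × (6.674 × 10⁻¹¹) × (5.155 × 10²⁵) × (3.426 × 10⁵) / (4.814 × 10⁸)³
   = 2.113 × 10⁻⁵ m/s²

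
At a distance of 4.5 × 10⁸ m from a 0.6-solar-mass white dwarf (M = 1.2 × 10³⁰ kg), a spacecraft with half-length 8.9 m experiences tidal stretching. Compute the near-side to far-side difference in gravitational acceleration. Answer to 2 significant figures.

Δg = 4GMr/d³
   = 4 × (6.674 × 10⁻¹¹) × (1.2 × 10³⁰) × (8.9) / (4.5 × 10⁸)³
   = 3.1 × 10⁻⁵ m/s²

3.1 × 10⁻⁵ m/s²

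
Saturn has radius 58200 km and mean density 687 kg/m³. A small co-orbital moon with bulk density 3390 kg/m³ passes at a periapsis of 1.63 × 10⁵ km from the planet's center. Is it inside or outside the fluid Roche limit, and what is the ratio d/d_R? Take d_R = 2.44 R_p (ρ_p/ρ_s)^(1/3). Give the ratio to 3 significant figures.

d_R = 2.44 × (58200 km) × (687/3390)^(1/3) = 83410 km
d/d_R = (1.63 × 10⁵) / (83410) = 1.95
Since d/d_R > 1, the body is outside the Roche limit.

outside; d/d_R ≈ 1.95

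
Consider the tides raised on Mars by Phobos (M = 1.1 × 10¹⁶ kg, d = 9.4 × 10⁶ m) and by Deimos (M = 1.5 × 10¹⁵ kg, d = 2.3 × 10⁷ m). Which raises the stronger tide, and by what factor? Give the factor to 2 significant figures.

Tidal acceleration ∝ M/d³, so compare M/d³ for each.
Phobos: (1.1 × 10¹⁶) / (9.4 × 10⁶)³ = 1.324 × 10⁻⁵
Deimos: (1.5 × 10¹⁵) / (2.3 × 10⁷)³ = 1.233 × 10⁻⁷
Ratio (larger/smaller) = 110

Phobos, by a factor of ≈ 110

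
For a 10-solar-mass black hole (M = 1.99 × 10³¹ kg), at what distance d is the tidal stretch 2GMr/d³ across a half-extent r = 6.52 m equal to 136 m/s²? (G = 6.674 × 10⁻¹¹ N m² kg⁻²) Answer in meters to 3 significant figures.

5.03 × 10⁶ m

2GMr/d³ = a_tidal  ⇒  d = (2GMr / a_tidal)^(1/3)
d = (2 × 6.674×10⁻¹¹ × (1.99 × 10³¹) × (6.52) / (136))^(1/3)
  = 5.03 × 10⁶ m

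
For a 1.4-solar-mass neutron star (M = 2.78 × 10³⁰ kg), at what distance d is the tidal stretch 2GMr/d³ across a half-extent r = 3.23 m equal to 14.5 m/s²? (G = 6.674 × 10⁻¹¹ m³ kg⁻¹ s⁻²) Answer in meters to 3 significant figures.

4.36 × 10⁶ m

2GMr/d³ = a_tidal  ⇒  d = (2GMr / a_tidal)^(1/3)
d = (2 × 6.674×10⁻¹¹ × (2.78 × 10³⁰) × (3.23) / (14.5))^(1/3)
  = 4.36 × 10⁶ m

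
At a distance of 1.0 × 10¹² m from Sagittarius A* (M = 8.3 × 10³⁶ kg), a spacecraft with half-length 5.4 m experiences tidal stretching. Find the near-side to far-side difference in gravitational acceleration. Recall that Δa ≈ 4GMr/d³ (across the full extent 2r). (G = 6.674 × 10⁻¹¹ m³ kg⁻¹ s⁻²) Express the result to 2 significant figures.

1.2 × 10⁻⁸ m/s²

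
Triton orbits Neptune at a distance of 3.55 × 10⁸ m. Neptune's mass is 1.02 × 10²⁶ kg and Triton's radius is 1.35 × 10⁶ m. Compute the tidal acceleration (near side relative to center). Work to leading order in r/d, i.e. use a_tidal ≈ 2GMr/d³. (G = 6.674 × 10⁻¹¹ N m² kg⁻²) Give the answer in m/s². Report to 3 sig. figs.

Δa = 2GMr/d³
   = 2 × (6.674 × 10⁻¹¹) × (1.02 × 10²⁶) × (1.35 × 10⁶) / (3.55 × 10⁸)³
   = 4.11 × 10⁻⁴ m/s²

4.11 × 10⁻⁴ m/s²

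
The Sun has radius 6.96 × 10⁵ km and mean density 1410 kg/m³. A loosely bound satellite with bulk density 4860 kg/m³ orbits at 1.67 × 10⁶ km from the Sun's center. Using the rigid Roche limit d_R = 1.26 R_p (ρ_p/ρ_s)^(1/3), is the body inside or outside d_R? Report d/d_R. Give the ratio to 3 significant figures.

d_R = 1.26 × (6.96 × 10⁵ km) × (1410/4860)^(1/3) = 5.806 × 10⁵ km
d/d_R = (1.67 × 10⁶) / (5.806 × 10⁵) = 2.88
Since d/d_R > 1, the body is outside the Roche limit.

outside; d/d_R ≈ 2.88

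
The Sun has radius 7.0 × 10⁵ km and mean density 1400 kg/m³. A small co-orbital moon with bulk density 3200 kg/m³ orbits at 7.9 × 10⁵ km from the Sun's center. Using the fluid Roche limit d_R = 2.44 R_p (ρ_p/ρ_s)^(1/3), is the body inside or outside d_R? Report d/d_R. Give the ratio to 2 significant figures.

inside; d/d_R ≈ 0.61

d_R = 2.44 × (7.0 × 10⁵ km) × (1400/3200)^(1/3) = 1.297 × 10⁶ km
d/d_R = (7.9 × 10⁵) / (1.297 × 10⁶) = 0.61
Since d/d_R < 1, the body is inside the Roche limit.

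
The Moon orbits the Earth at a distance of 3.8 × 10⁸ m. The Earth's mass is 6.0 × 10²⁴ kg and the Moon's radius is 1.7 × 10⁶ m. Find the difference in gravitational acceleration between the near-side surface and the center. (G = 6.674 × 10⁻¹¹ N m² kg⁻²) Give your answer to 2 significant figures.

2.5 × 10⁻⁵ m/s²

a_tidal = 2GMr/d³
        = 2 × (6.674 × 10⁻¹¹) × (6.0 × 10²⁴) × (1.7 × 10⁶) / (3.8 × 10⁸)³
        = 2.5 × 10⁻⁵ m/s²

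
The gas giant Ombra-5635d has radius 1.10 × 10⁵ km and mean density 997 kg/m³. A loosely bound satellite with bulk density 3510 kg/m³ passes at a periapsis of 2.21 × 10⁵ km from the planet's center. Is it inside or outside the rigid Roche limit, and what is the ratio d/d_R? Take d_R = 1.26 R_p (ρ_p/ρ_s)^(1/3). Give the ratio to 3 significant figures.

d_R = 1.26 × (1.10 × 10⁵ km) × (997/3510)^(1/3) = 91110 km
d/d_R = (2.21 × 10⁵) / (91110) = 2.43
Since d/d_R > 1, the body is outside the Roche limit.

outside; d/d_R ≈ 2.43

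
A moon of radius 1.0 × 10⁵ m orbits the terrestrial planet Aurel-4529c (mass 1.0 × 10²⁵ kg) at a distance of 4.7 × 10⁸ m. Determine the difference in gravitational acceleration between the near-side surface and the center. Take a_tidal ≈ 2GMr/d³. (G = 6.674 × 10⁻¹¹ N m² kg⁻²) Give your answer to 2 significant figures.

a_tidal = 2GMr/d³
        = 2 × (6.674 × 10⁻¹¹) × (1.0 × 10²⁵) × (1.0 × 10⁵) / (4.7 × 10⁸)³
        = 1.3 × 10⁻⁶ m/s²

1.3 × 10⁻⁶ m/s²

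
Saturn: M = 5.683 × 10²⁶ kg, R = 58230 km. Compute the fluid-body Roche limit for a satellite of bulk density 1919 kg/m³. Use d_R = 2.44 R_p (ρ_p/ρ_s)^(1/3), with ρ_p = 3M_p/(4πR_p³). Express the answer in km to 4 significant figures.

1.009 × 10⁵ km

ρ_p = 3M_p/(4πR_p³) = 3 × (5.683 × 10²⁶) / (4π × (5.823 × 10⁷ m)³) = 687.1 kg/m³
d_R = 2.44 × 58230 km × (687.1/1919)^(1/3)
    = 1.009 × 10⁵ km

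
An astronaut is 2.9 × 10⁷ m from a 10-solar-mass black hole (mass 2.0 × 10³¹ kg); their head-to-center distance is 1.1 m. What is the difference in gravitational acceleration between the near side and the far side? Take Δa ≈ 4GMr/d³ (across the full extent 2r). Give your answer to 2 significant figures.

2.4 × 10⁻¹ m/s²

Differencing GM/(d−r)² and GM/(d+r)² to first order in r/d gives 4GMr/d³.
a_tidal = 4GMr/d³
        = 4 × (6.674 × 10⁻¹¹) × (2.0 × 10³¹) × (1.1) / (2.9 × 10⁷)³
        = 2.4 × 10⁻¹ m/s²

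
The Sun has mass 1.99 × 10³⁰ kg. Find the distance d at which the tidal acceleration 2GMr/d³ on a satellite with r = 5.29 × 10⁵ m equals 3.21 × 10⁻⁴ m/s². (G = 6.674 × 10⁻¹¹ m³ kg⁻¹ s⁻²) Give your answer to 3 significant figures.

7.59 × 10⁹ m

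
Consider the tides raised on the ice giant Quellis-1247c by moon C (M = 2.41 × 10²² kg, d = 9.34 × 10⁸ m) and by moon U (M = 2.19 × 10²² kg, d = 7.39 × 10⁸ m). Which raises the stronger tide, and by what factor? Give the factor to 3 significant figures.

Moon U, by a factor of ≈ 1.83

The tide-raising term goes as M/d³ (the gradient of a 1/d² field).
Moon C: (2.41 × 10²²) / (9.34 × 10⁸)³ = 2.958 × 10⁻⁵
Moon U: (2.19 × 10²²) / (7.39 × 10⁸)³ = 5.426 × 10⁻⁵
Ratio (larger/smaller) = 1.83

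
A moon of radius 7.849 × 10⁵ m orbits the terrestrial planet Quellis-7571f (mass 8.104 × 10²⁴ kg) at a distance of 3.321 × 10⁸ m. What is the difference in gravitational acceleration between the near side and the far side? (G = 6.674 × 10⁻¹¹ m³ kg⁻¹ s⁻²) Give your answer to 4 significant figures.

4.636 × 10⁻⁵ m/s²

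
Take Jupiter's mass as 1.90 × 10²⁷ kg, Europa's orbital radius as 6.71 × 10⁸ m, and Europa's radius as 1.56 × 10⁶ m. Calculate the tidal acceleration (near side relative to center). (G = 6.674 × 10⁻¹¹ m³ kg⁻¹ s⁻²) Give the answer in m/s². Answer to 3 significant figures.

Δa = 2GMr/d³
   = 2 × (6.674 × 10⁻¹¹) × (1.90 × 10²⁷) × (1.56 × 10⁶) / (6.71 × 10⁸)³
   = 1.31 × 10⁻³ m/s²

1.31 × 10⁻³ m/s²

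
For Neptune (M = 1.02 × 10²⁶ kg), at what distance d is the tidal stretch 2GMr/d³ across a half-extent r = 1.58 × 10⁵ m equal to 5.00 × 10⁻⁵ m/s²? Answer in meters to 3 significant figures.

2GMr/d³ = a_tidal  ⇒  d = (2GMr / a_tidal)^(1/3)
d = (2 × 6.674×10⁻¹¹ × (1.02 × 10²⁶) × (1.58 × 10⁵) / (5.00 × 10⁻⁵))^(1/3)
  = 3.50 × 10⁸ m

3.50 × 10⁸ m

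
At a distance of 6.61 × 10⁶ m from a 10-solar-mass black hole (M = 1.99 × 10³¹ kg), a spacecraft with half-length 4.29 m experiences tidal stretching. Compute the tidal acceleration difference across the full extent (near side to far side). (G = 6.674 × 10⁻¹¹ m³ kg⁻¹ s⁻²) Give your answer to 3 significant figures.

a_tidal = 4GMr/d³
        = 4 × (6.674 × 10⁻¹¹) × (1.99 × 10³¹) × (4.29) / (6.61 × 10⁶)³
        = 7.89 × 10¹ m/s²

7.89 × 10¹ m/s²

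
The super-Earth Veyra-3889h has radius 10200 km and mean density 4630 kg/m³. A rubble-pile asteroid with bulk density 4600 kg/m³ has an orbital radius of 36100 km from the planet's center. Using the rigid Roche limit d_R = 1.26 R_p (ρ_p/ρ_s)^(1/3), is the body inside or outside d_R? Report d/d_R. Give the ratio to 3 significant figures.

d_R = 1.26 × (10200 km) × (4630/4600)^(1/3) = 12880 km
d/d_R = (36100) / (12880) = 2.80
Since d/d_R > 1, the body is outside the Roche limit.

outside; d/d_R ≈ 2.80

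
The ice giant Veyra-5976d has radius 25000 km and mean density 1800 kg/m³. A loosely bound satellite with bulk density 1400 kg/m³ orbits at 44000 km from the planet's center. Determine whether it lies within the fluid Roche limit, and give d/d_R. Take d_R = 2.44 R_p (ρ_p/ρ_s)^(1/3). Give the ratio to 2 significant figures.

inside; d/d_R ≈ 0.66

d_R = 2.44 × (25000 km) × (1800/1400)^(1/3) = 66330 km
d/d_R = (44000) / (66330) = 0.66
Since d/d_R < 1, the body is inside the Roche limit.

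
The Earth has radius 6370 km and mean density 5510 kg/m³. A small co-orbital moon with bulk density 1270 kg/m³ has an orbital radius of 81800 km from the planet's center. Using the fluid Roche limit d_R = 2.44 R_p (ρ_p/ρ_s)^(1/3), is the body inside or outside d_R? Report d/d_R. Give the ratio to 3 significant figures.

d_R = 2.44 × (6370 km) × (5510/1270)^(1/3) = 25350 km
d/d_R = (81800) / (25350) = 3.23
Since d/d_R > 1, the body is outside the Roche limit.

outside; d/d_R ≈ 3.23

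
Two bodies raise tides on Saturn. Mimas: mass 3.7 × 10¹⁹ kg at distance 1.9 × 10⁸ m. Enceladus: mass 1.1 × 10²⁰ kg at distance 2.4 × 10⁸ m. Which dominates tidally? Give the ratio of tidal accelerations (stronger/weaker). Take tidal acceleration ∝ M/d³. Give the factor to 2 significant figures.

Enceladus, by a factor of ≈ 1.5

Compare M/d³ for the two perturbers:
Mimas: (3.7 × 10¹⁹) / (1.9 × 10⁸)³ = 5.394 × 10⁻⁶
Enceladus: (1.1 × 10²⁰) / (2.4 × 10⁸)³ = 7.957 × 10⁻⁶
Ratio (larger/smaller) = 1.5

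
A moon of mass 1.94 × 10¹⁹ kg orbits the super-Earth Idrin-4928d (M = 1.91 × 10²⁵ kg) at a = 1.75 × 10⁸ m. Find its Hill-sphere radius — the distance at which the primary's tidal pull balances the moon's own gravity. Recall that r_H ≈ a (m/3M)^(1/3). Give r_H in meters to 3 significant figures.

r_H ≈ a (m/3M)^(1/3)
    = (1.75 × 10⁸) × (1.94 × 10¹⁹ / (3 × 1.91 × 10²⁵))^(1/3)
    = 1.22 × 10⁶ m

1.22 × 10⁶ m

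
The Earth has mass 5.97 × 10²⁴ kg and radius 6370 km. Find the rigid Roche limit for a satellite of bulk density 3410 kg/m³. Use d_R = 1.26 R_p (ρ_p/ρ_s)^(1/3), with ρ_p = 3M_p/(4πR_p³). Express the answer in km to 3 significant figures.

9420 km

ρ_p = 3M_p/(4πR_p³) = 3 × (5.97 × 10²⁴) / (4π × (6.37 × 10⁶ m)³) = 5510 kg/m³
d_R = 1.26 × 6370 km × (5510/3410)^(1/3)
    = 9420 km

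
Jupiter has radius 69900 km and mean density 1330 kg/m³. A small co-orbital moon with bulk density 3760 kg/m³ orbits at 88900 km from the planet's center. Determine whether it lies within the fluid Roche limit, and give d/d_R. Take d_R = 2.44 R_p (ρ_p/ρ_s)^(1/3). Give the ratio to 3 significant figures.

d_R = 2.44 × (69900 km) × (1330/3760)^(1/3) = 1.206 × 10⁵ km
d/d_R = (88900) / (1.206 × 10⁵) = 0.737
Since d/d_R < 1, the body is inside the Roche limit.

inside; d/d_R ≈ 0.737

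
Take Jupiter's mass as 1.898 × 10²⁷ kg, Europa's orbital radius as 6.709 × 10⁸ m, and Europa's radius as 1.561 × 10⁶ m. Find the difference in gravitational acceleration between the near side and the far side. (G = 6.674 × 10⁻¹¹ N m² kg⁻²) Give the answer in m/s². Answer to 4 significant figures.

Δg = 4GMr/d³
   = 4 × (6.674 × 10⁻¹¹) × (1.898 × 10²⁷) × (1.561 × 10⁶) / (6.709 × 10⁸)³
   = 2.619 × 10⁻³ m/s²

2.619 × 10⁻³ m/s²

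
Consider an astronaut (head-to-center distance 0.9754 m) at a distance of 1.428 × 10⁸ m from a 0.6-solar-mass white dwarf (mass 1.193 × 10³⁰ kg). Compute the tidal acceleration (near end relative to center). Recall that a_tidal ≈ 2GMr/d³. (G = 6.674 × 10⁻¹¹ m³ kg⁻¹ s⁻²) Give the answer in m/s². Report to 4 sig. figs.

The tidal stretch is the gradient of GM/d² times the body's extent r, hence the 1/d³ dependence.
Δg = 2GMr/d³
   = 2 × (6.674 × 10⁻¹¹) × (1.193 × 10³⁰) × (0.9754) / (1.428 × 10⁸)³
   = 5.334 × 10⁻⁵ m/s²

5.334 × 10⁻⁵ m/s²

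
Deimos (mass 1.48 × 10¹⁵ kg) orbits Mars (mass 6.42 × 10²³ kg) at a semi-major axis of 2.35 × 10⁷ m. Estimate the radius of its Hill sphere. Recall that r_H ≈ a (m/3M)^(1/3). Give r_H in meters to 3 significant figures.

r_H ≈ a (m/3M)^(1/3)
    = (2.35 × 10⁷) × (1.48 × 10¹⁵ / (3 × 6.42 × 10²³))^(1/3)
    = 2.15 × 10⁴ m

2.15 × 10⁴ m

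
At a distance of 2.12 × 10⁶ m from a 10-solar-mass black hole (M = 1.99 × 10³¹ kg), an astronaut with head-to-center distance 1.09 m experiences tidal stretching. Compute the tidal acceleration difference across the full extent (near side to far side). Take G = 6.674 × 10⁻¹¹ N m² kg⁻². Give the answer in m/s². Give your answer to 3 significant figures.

6.08 × 10² m/s²

Δg = 4GMr/d³
   = 4 × (6.674 × 10⁻¹¹) × (1.99 × 10³¹) × (1.09) / (2.12 × 10⁶)³
   = 6.08 × 10² m/s²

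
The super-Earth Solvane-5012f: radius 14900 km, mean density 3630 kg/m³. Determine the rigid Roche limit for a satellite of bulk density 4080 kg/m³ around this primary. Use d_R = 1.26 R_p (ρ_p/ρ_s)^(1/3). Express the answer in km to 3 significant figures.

d_R = 1.26 × 14900 km × (3630/4080)^(1/3)
    = 18100 km

18100 km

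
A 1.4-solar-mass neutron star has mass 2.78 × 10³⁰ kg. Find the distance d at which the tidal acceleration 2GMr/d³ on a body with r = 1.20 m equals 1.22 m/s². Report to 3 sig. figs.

2GMr/d³ = a_tidal  ⇒  d = (2GMr / a_tidal)^(1/3)
d = (2 × 6.674×10⁻¹¹ × (2.78 × 10³⁰) × (1.20) / (1.22))^(1/3)
  = 7.15 × 10⁶ m

7.15 × 10⁶ m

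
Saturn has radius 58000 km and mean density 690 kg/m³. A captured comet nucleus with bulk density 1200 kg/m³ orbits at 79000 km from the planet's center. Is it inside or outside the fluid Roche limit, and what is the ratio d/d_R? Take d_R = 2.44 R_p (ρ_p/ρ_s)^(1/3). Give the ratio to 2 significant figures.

inside; d/d_R ≈ 0.67

d_R = 2.44 × (58000 km) × (690/1200)^(1/3) = 1.177 × 10⁵ km
d/d_R = (79000) / (1.177 × 10⁵) = 0.67
Since d/d_R < 1, the body is inside the Roche limit.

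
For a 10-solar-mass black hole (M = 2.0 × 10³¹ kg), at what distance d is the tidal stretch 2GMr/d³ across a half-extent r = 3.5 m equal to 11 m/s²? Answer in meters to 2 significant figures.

9.5 × 10⁶ m

2GMr/d³ = a_tidal  ⇒  d = (2GMr / a_tidal)^(1/3)
d = (2 × 6.674×10⁻¹¹ × (2.0 × 10³¹) × (3.5) / (11))^(1/3)
  = 9.5 × 10⁶ m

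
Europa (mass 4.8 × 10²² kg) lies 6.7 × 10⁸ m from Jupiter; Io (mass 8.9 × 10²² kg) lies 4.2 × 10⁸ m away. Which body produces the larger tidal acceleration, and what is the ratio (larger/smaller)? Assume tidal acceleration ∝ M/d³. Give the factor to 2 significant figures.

Io, by a factor of ≈ 7.5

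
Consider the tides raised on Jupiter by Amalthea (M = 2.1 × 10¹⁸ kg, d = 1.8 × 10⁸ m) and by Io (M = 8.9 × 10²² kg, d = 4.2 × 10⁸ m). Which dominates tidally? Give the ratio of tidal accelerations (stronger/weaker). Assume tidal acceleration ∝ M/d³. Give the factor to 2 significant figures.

Io, by a factor of ≈ 3300

Tidal stretch scales as M/d³; compute that for each body.
Amalthea: (2.1 × 10¹⁸) / (1.8 × 10⁸)³ = 3.601 × 10⁻⁷
Io: (8.9 × 10²²) / (4.2 × 10⁸)³ = 1.201 × 10⁻³
Ratio (larger/smaller) = 3300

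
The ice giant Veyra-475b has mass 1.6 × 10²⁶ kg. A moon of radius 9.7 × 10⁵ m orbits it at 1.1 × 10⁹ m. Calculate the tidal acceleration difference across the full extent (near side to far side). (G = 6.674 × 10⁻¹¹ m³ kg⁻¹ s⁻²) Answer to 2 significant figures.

3.1 × 10⁻⁵ m/s²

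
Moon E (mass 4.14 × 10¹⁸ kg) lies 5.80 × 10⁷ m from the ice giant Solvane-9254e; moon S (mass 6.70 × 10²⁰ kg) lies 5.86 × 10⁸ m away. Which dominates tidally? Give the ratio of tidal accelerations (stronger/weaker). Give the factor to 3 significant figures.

The tide-raising term goes as M/d³ (the gradient of a 1/d² field).
Moon E: (4.14 × 10¹⁸) / (5.80 × 10⁷)³ = 2.122 × 10⁻⁵
Moon S: (6.70 × 10²⁰) / (5.86 × 10⁸)³ = 3.330 × 10⁻⁶
Ratio (larger/smaller) = 6.37

Moon E, by a factor of ≈ 6.37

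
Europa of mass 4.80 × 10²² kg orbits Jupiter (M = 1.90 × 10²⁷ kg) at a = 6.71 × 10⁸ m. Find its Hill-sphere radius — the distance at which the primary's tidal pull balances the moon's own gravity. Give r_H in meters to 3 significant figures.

1.37 × 10⁷ m

r_H ≈ a (m/3M)^(1/3)
    = (6.71 × 10⁸) × (4.80 × 10²² / (3 × 1.90 × 10²⁷))^(1/3)
    = 1.37 × 10⁷ m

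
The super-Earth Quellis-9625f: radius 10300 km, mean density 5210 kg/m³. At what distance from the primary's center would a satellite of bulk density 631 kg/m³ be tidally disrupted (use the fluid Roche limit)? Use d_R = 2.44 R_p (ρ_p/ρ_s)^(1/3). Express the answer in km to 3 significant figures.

50800 km

d_R = 2.44 × 10300 km × (5210/631)^(1/3)
    = 50800 km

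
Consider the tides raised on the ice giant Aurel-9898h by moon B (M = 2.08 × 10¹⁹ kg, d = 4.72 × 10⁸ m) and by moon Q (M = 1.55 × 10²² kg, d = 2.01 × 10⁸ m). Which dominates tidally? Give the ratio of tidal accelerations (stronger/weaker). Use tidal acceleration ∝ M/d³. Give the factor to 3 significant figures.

Moon Q, by a factor of ≈ 9650

Tidal acceleration ∝ M/d³, so compare M/d³ for each.
Moon B: (2.08 × 10¹⁹) / (4.72 × 10⁸)³ = 1.978 × 10⁻⁷
Moon Q: (1.55 × 10²²) / (2.01 × 10⁸)³ = 1.909 × 10⁻³
Ratio (larger/smaller) = 9650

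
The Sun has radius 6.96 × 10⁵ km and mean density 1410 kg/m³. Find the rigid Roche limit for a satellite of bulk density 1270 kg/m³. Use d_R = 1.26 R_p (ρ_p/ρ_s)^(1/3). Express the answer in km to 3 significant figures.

9.08 × 10⁵ km

d_R = 1.26 × 6.96 × 10⁵ km × (1410/1270)^(1/3)
    = 9.08 × 10⁵ km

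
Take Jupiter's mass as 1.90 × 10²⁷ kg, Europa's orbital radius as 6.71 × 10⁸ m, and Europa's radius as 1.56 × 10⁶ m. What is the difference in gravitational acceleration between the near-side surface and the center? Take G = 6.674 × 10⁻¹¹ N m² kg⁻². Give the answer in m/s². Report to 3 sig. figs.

1.31 × 10⁻³ m/s²

Differencing GM/(d−r)² and GM/d² to first order in r/d gives 2GMr/d³.
Δa = 2GMr/d³
   = 2 × (6.674 × 10⁻¹¹) × (1.90 × 10²⁷) × (1.56 × 10⁶) / (6.71 × 10⁸)³
   = 1.31 × 10⁻³ m/s²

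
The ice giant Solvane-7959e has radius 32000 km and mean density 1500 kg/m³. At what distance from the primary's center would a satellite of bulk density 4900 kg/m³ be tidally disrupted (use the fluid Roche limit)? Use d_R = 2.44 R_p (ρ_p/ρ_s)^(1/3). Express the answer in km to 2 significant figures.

d_R = 2.44 × 32000 km × (1500/4900)^(1/3)
    = 53000 km

53000 km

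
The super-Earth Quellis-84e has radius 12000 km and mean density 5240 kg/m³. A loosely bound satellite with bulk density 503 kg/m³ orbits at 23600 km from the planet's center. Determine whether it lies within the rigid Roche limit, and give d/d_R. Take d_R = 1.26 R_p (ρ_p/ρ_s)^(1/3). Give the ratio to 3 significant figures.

inside; d/d_R ≈ 0.715

d_R = 1.26 × (12000 km) × (5240/503)^(1/3) = 33020 km
d/d_R = (23600) / (33020) = 0.715
Since d/d_R < 1, the body is inside the Roche limit.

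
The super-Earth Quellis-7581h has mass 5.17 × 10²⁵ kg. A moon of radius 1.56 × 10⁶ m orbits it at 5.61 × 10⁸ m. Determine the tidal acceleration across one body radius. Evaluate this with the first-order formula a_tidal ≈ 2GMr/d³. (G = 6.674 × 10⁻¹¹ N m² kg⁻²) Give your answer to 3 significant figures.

6.10 × 10⁻⁵ m/s²

Δg = 2GMr/d³
   = 2 × (6.674 × 10⁻¹¹) × (5.17 × 10²⁵) × (1.56 × 10⁶) / (5.61 × 10⁸)³
   = 6.10 × 10⁻⁵ m/s²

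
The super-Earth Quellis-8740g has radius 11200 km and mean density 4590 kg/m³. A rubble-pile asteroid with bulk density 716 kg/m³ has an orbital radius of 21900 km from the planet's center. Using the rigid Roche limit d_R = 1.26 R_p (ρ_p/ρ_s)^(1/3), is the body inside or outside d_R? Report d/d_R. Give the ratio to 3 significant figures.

d_R = 1.26 × (11200 km) × (4590/716)^(1/3) = 26220 km
d/d_R = (21900) / (26220) = 0.835
Since d/d_R < 1, the body is inside the Roche limit.

inside; d/d_R ≈ 0.835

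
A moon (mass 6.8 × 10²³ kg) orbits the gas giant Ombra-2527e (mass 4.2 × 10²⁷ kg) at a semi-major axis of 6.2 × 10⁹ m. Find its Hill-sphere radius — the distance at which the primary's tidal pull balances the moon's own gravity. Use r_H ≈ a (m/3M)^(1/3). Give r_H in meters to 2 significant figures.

r_H ≈ a (m/3M)^(1/3)
    = (6.2 × 10⁹) × (6.8 × 10²³ / (3 × 4.2 × 10²⁷))^(1/3)
    = 2.3 × 10⁸ m

2.3 × 10⁸ m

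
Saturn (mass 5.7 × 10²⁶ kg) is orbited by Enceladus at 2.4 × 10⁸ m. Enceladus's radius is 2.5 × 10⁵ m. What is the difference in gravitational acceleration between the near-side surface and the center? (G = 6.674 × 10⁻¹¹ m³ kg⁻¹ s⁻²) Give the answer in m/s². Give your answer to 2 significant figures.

1.4 × 10⁻³ m/s²

Δg = 2GMr/d³
   = 2 × (6.674 × 10⁻¹¹) × (5.7 × 10²⁶) × (2.5 × 10⁵) / (2.4 × 10⁸)³
   = 1.4 × 10⁻³ m/s²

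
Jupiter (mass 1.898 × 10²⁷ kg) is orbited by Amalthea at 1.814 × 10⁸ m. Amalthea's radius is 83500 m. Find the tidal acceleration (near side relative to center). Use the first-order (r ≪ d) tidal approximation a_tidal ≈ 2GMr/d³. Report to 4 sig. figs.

Δg = 2GMr/d³
   = 2 × (6.674 × 10⁻¹¹) × (1.898 × 10²⁷) × (83500) / (1.814 × 10⁸)³
   = 3.544 × 10⁻³ m/s²

3.544 × 10⁻³ m/s²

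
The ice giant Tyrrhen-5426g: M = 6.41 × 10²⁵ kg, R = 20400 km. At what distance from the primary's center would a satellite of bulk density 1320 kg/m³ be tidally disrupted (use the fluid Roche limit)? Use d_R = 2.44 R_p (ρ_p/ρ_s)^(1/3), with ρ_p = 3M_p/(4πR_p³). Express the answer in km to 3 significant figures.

ρ_p = 3M_p/(4πR_p³) = 3 × (6.41 × 10²⁵) / (4π × (2.04 × 10⁷ m)³) = 1800 kg/m³
d_R = 2.44 × 20400 km × (1800/1320)^(1/3)
    = 55200 km

55200 km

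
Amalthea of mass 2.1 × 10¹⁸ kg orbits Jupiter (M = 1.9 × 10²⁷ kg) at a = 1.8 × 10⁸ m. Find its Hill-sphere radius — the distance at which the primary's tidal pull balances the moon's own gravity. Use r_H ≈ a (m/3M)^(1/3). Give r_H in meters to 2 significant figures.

1.3 × 10⁵ m

r_H ≈ a (m/3M)^(1/3)
    = (1.8 × 10⁸) × (2.1 × 10¹⁸ / (3 × 1.9 × 10²⁷))^(1/3)
    = 1.3 × 10⁵ m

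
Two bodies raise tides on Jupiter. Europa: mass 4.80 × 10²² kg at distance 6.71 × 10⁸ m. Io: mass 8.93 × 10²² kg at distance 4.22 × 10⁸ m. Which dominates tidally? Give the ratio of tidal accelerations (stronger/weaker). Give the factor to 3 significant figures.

Compare M/d³ for the two perturbers:
Europa: (4.80 × 10²²) / (6.71 × 10⁸)³ = 1.589 × 10⁻⁴
Io: (8.93 × 10²²) / (4.22 × 10⁸)³ = 1.188 × 10⁻³
Ratio (larger/smaller) = 7.48

Io, by a factor of ≈ 7.48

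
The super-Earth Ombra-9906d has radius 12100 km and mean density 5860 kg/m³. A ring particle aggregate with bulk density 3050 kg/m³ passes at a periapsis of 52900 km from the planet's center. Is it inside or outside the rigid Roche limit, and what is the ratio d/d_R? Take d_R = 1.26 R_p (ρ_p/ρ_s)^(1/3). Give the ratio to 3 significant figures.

d_R = 1.26 × (12100 km) × (5860/3050)^(1/3) = 18950 km
d/d_R = (52900) / (18950) = 2.79
Since d/d_R > 1, the body is outside the Roche limit.

outside; d/d_R ≈ 2.79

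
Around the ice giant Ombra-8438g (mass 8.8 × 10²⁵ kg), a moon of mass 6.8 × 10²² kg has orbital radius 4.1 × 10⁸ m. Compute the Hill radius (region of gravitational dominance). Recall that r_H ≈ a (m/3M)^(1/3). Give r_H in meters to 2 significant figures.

r_H ≈ a (m/3M)^(1/3)
    = (4.1 × 10⁸) × (6.8 × 10²² / (3 × 8.8 × 10²⁵))^(1/3)
    = 2.6 × 10⁷ m

2.6 × 10⁷ m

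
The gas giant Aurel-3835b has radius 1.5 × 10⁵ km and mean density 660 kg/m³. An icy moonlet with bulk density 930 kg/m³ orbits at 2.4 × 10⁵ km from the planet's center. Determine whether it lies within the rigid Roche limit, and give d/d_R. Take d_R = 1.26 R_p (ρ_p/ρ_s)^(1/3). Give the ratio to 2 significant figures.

d_R = 1.26 × (1.5 × 10⁵ km) × (660/930)^(1/3) = 1.686 × 10⁵ km
d/d_R = (2.4 × 10⁵) / (1.686 × 10⁵) = 1.4
Since d/d_R > 1, the body is outside the Roche limit.

outside; d/d_R ≈ 1.4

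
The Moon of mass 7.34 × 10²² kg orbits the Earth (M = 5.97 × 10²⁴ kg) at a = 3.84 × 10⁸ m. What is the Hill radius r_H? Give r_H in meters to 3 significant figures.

6.15 × 10⁷ m

r_H ≈ a (m/3M)^(1/3)
    = (3.84 × 10⁸) × (7.34 × 10²² / (3 × 5.97 × 10²⁴))^(1/3)
    = 6.15 × 10⁷ m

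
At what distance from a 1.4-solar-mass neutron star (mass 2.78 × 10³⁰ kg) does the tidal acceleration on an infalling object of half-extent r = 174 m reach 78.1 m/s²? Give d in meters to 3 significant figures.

2GMr/d³ = a_tidal  ⇒  d = (2GMr / a_tidal)^(1/3)
d = (2 × 6.674×10⁻¹¹ × (2.78 × 10³⁰) × (174) / (78.1))^(1/3)
  = 9.39 × 10⁶ m

9.39 × 10⁶ m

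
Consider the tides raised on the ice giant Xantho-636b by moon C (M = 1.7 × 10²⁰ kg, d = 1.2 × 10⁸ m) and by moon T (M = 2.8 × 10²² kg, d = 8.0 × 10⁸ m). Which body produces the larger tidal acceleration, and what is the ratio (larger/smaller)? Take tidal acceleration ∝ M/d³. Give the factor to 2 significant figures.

Moon C, by a factor of ≈ 1.8

The tide-raising term goes as M/d³ (the gradient of a 1/d² field).
Moon C: (1.7 × 10²⁰) / (1.2 × 10⁸)³ = 9.838 × 10⁻⁵
Moon T: (2.8 × 10²²) / (8.0 × 10⁸)³ = 5.469 × 10⁻⁵
Ratio (larger/smaller) = 1.8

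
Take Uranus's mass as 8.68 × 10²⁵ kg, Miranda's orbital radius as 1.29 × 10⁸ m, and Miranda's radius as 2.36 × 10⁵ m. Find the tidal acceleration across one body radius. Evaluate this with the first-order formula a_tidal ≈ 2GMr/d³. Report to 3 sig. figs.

1.27 × 10⁻³ m/s²

a_tidal = 2GMr/d³
        = 2 × (6.674 × 10⁻¹¹) × (8.68 × 10²⁵) × (2.36 × 10⁵) / (1.29 × 10⁸)³
        = 1.27 × 10⁻³ m/s²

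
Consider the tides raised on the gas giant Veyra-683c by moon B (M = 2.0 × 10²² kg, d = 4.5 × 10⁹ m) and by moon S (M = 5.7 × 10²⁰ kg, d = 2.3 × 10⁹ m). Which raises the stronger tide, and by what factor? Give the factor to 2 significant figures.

The tide-raising term goes as M/d³ (the gradient of a 1/d² field).
Moon B: (2.0 × 10²²) / (4.5 × 10⁹)³ = 2.195 × 10⁻⁷
Moon S: (5.7 × 10²⁰) / (2.3 × 10⁹)³ = 4.685 × 10⁻⁸
Ratio (larger/smaller) = 4.7

Moon B, by a factor of ≈ 4.7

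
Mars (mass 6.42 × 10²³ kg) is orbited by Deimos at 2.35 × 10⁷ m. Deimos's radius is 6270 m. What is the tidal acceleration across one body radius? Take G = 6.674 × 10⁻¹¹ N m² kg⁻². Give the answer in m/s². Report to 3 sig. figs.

4.14 × 10⁻⁵ m/s²

a_tidal = 2GMr/d³
        = 2 × (6.674 × 10⁻¹¹) × (6.42 × 10²³) × (6270) / (2.35 × 10⁷)³
        = 4.14 × 10⁻⁵ m/s²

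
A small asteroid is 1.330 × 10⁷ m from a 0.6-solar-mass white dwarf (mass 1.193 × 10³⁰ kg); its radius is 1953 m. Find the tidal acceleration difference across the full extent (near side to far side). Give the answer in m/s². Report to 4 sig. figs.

2.644 × 10² m/s²

Differencing GM/(d−r)² and GM/(d+r)² to first order in r/d gives 4GMr/d³.
a_tidal = 4GMr/d³
        = 4 × (6.674 × 10⁻¹¹) × (1.193 × 10³⁰) × (1953) / (1.330 × 10⁷)³
        = 2.644 × 10² m/s²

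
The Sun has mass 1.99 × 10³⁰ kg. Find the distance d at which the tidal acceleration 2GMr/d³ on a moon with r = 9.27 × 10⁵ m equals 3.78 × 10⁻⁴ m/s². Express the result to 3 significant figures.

8.67 × 10⁹ m

2GMr/d³ = a_tidal  ⇒  d = (2GMr / a_tidal)^(1/3)
d = (2 × 6.674×10⁻¹¹ × (1.99 × 10³⁰) × (9.27 × 10⁵) / (3.78 × 10⁻⁴))^(1/3)
  = 8.67 × 10⁹ m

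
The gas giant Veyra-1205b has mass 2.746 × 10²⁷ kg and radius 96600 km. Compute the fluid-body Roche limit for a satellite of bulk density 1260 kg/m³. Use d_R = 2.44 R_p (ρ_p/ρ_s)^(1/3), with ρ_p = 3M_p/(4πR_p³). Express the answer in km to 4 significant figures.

1.962 × 10⁵ km

ρ_p = 3M_p/(4πR_p³) = 3 × (2.746 × 10²⁷) / (4π × (9.660 × 10⁷ m)³) = 727.2 kg/m³
d_R = 2.44 × 96600 km × (727.2/1260)^(1/3)
    = 1.962 × 10⁵ km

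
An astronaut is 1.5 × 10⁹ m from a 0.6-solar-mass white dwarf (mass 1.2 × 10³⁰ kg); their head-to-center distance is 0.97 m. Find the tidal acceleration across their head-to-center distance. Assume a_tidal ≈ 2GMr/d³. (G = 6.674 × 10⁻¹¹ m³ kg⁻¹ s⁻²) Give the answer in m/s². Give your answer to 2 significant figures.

4.6 × 10⁻⁸ m/s²

The tidal stretch is the gradient of GM/d² times the body's extent r, hence the 1/d³ dependence.
a_tidal = 2GMr/d³
        = 2 × (6.674 × 10⁻¹¹) × (1.2 × 10³⁰) × (0.97) / (1.5 × 10⁹)³
        = 4.6 × 10⁻⁸ m/s²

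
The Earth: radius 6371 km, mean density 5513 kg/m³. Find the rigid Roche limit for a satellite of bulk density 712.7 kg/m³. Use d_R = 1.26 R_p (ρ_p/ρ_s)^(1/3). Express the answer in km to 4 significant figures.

d_R = 1.26 × 6371 km × (5513/712.7)^(1/3)
    = 15880 km

15880 km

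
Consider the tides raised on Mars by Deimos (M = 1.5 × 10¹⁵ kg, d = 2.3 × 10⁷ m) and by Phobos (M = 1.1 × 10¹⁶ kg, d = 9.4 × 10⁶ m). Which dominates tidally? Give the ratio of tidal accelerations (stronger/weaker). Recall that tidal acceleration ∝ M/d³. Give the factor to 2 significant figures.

The tide-raising term goes as M/d³ (the gradient of a 1/d² field).
Deimos: (1.5 × 10¹⁵) / (2.3 × 10⁷)³ = 1.233 × 10⁻⁷
Phobos: (1.1 × 10¹⁶) / (9.4 × 10⁶)³ = 1.324 × 10⁻⁵
Ratio (larger/smaller) = 110

Phobos, by a factor of ≈ 110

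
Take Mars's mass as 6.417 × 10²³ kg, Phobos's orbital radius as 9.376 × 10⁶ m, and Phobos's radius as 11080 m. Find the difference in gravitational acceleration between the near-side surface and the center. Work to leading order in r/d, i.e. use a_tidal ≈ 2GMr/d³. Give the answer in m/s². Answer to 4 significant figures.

1.151 × 10⁻³ m/s²

a_tidal = 2GMr/d³
        = 2 × (6.674 × 10⁻¹¹) × (6.417 × 10²³) × (11080) / (9.376 × 10⁶)³
        = 1.151 × 10⁻³ m/s²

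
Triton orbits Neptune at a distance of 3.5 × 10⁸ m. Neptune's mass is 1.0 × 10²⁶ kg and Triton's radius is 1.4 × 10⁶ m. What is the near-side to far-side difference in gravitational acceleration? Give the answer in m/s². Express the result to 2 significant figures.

8.7 × 10⁻⁴ m/s²

The field gradient is 2GM/d³; across the full diameter 2r the difference is 4GMr/d³.
Δg = 4GMr/d³
   = 4 × (6.674 × 10⁻¹¹) × (1.0 × 10²⁶) × (1.4 × 10⁶) / (3.5 × 10⁸)³
   = 8.7 × 10⁻⁴ m/s²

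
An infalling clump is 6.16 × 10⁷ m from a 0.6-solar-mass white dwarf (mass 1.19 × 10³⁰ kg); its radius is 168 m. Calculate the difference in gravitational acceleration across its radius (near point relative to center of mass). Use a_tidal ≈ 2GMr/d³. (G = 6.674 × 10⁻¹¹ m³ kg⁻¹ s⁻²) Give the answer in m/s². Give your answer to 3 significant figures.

1.14 × 10⁻¹ m/s²

Differencing GM/(d−r)² and GM/d² to first order in r/d gives 2GMr/d³.
Δa = 2GMr/d³
   = 2 × (6.674 × 10⁻¹¹) × (1.19 × 10³⁰) × (168) / (6.16 × 10⁷)³
   = 1.14 × 10⁻¹ m/s²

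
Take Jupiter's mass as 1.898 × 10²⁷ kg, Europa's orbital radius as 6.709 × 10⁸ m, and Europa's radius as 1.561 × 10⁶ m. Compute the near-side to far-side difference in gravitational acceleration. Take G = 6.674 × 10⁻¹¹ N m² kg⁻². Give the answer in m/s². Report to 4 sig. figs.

2.619 × 10⁻³ m/s²

The field gradient is 2GM/d³; across the full diameter 2r the difference is 4GMr/d³.
Δa = 4GMr/d³
   = 4 × (6.674 × 10⁻¹¹) × (1.898 × 10²⁷) × (1.561 × 10⁶) / (6.709 × 10⁸)³
   = 2.619 × 10⁻³ m/s²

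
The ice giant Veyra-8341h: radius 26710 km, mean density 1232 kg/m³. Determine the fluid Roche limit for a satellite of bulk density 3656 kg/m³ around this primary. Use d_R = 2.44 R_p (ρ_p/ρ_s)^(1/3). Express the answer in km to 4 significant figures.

d_R = 2.44 × 26710 km × (1232/3656)^(1/3)
    = 45350 km

45350 km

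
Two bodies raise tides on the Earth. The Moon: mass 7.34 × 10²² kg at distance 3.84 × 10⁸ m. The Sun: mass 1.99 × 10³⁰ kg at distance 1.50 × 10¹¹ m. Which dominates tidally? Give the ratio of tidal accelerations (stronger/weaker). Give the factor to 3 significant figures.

The Moon, by a factor of ≈ 2.20

Tidal acceleration ∝ M/d³, so compare M/d³ for each.
The Moon: (7.34 × 10²²) / (3.84 × 10⁸)³ = 1.296 × 10⁻³
The Sun: (1.99 × 10³⁰) / (1.50 × 10¹¹)³ = 5.896 × 10⁻⁴
Ratio (larger/smaller) = 2.20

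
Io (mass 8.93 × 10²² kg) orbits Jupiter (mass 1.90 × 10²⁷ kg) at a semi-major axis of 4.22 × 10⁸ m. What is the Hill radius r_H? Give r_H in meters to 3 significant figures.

r_H ≈ a (m/3M)^(1/3)
    = (4.22 × 10⁸) × (8.93 × 10²² / (3 × 1.90 × 10²⁷))^(1/3)
    = 1.06 × 10⁷ m

1.06 × 10⁷ m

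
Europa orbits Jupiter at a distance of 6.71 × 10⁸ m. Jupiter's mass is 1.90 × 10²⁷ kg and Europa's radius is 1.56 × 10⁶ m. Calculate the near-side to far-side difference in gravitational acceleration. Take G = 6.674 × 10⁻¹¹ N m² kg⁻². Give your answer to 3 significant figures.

a_tidal = 4GMr/d³
        = 4 × (6.674 × 10⁻¹¹) × (1.90 × 10²⁷) × (1.56 × 10⁶) / (6.71 × 10⁸)³
        = 2.62 × 10⁻³ m/s²

2.62 × 10⁻³ m/s²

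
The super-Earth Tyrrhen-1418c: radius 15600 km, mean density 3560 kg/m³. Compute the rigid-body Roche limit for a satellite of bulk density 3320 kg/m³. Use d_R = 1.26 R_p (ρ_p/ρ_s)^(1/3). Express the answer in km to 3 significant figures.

d_R = 1.26 × 15600 km × (3560/3320)^(1/3)
    = 20100 km

20100 km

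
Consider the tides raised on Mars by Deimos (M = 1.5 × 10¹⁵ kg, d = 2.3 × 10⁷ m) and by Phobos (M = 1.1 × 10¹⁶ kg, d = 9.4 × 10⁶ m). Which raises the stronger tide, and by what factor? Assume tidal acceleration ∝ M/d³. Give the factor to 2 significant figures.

Tidal acceleration ∝ M/d³, so compare M/d³ for each.
Deimos: (1.5 × 10¹⁵) / (2.3 × 10⁷)³ = 1.233 × 10⁻⁷
Phobos: (1.1 × 10¹⁶) / (9.4 × 10⁶)³ = 1.324 × 10⁻⁵
Ratio (larger/smaller) = 110

Phobos, by a factor of ≈ 110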